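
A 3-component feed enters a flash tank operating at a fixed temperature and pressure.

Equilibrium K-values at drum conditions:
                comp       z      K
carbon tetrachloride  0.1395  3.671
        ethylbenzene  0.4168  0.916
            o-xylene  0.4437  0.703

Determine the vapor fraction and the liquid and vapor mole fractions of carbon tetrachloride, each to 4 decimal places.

ψ = 0.3807, x_carbon tetrachloride = 0.0692, y_carbon tetrachloride = 0.2539

Let ψ = V/F and solve Σ zᵢ(Kᵢ−1)/(1+ψ(Kᵢ−1)) = 0.
Check two-phase: ΣzᵢKᵢ = 1.2058 > 1 and Σzᵢ/Kᵢ = 1.1242 > 1, so g(0) = 0.2058 > 0 and g(1) = -0.1242 < 0.
Newton iteration, ψ⁰ = 0.66:
  ψ = 0.6600: g = -0.06611, g' = -0.1942 → ψ = 0.3196
  ψ = 0.3196: g = 0.01943, g' = -0.3405 → ψ = 0.3767
  ψ = 0.3767: g = 0.00120, g' = -0.3001 → ψ = 0.3807
Converged at ψ = 0.3807.
Compositions from xᵢ = zᵢ/(1+ψ(Kᵢ−1)), yᵢ = Kᵢxᵢ:
  carbon tetrachloride: x = 0.0692, y = 0.2539
  ethylbenzene: x = 0.4306, y = 0.3944
  o-xylene: x = 0.5003, y = 0.3517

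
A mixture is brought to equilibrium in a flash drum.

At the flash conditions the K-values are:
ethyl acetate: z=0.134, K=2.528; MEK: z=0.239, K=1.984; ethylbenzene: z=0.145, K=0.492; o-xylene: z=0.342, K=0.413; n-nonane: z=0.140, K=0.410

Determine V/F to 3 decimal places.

Rachford–Rice: g(V/F) = Σ zᵢ(Kᵢ−1)/(1+V/F(Kᵢ−1)) = 0.
Feasibility: ΣzᵢKᵢ = 1.083, Σzᵢ/Kᵢ = 1.638 — both > 1, two phases present.
Iterate (Newton) starting at V/F = 0.5:
  V/F = 0.500: g = -0.2264, g' = -0.606 → V/F = 0.126
  V/F = 0.126: g = -0.0040, g' = -0.640 → V/F = 0.120
Converged at V/F = 0.120.

V/F = 0.120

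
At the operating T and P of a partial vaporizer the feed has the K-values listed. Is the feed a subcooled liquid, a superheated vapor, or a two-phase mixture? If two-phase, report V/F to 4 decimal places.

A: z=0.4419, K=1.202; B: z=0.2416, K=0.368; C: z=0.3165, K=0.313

subcooled liquid

ΣzᵢKᵢ = 0.7191; Σzᵢ/Kᵢ = 2.0353.
Since ΣzᵢKᵢ < 1 the mixture is below its bubble point — single liquid phase.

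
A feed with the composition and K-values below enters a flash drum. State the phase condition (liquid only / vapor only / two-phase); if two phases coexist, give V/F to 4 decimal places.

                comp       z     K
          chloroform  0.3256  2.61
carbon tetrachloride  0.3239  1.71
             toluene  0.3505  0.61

ΣzᵢKᵢ = 1.6175; Σzᵢ/Kᵢ = 0.8888.
Since Σzᵢ/Kᵢ < 1 the mixture is above its dew point — single vapor phase.

vapor only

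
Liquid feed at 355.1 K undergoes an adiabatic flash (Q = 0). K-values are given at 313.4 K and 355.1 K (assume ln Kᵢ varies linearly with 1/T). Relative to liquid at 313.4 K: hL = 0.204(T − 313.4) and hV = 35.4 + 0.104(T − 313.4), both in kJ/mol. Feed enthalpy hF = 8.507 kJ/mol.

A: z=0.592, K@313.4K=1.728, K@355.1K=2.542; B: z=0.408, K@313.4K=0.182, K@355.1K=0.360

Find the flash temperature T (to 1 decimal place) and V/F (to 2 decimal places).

Adiabatic flash: solve Rachford–Rice at each trial T, then check hF = ψ·hV(T) + (1−ψ)·hL(T).
  T = 313.4 K: K = (1.728, 0.182), RR gives ψ = 0.163, H_out = 5.780 kJ/mol
  T = 355.1 K: K = (2.542, 0.360), RR gives ψ = 0.660, H_out = 29.131 kJ/mol
  T = 334.2 K: K = (2.120, 0.261), RR gives ψ = 0.437, H_out = 18.809 kJ/mol
  T = 323.8 K: K = (1.920, 0.219), RR gives ψ = 0.315, H_out = 12.946 kJ/mol
  T = 318.6 K: K = (1.823, 0.200), RR gives ψ = 0.244, H_out = 9.588 kJ/mol
  T = 316.0 K: K = (1.775, 0.191), RR gives ψ = 0.205, H_out = 7.751 kJ/mol
  T = 317.3 K: K = (1.799, 0.195), RR gives ψ = 0.225, H_out = 8.685 kJ/mol
  T = 316.6 K: K = (1.786, 0.193), RR gives ψ = 0.215, H_out = 8.186 kJ/mol
  T = 317.0 K: K = (1.794, 0.194), RR gives ψ = 0.221, H_out = 8.472 kJ/mol
Linear interpolation between T = 317.0 (H_out = 8.472) and T = 317.3 (H_out = 8.685) on hF = 8.507 gives T ≈ 317.0 K, at which ψ = 0.22.

T = 317.0 K, V/F = 0.22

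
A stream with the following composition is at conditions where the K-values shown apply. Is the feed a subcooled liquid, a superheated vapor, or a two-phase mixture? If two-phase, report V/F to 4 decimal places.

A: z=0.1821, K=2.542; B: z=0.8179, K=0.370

ΣzᵢKᵢ = 0.7655; Σzᵢ/Kᵢ = 2.2822.
Since ΣzᵢKᵢ < 1 the mixture is below its bubble point — single liquid phase.

subcooled liquid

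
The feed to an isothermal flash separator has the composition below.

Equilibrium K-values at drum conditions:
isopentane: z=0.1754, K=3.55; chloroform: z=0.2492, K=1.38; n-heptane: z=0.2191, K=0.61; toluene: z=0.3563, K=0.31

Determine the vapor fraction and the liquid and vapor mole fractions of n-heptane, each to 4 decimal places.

ψ = 0.2080, x_n-heptane = 0.2384, y_n-heptane = 0.1454

Let ψ = V/F and solve Σ zᵢ(Kᵢ−1)/(1+ψ(Kᵢ−1)) = 0.
Feasibility: ΣzᵢKᵢ = 1.2107, Σzᵢ/Kᵢ = 1.7385 — both > 1, two phases present.
Newton iteration, ψ⁰ = 0.42:
  ψ = 0.4200: g = -0.15072, g' = -0.6767 → ψ = 0.1973
  ψ = 0.1973: g = 0.00853, g' = -0.8024 → ψ = 0.2079
  ψ = 0.2079: g = 0.00007, g' = -0.7887 → ψ = 0.2080
Converged at ψ = 0.2080.
Compositions from xᵢ = zᵢ/(1+ψ(Kᵢ−1)), yᵢ = Kᵢxᵢ:
  isopentane: x = 0.1146, y = 0.4069
  chloroform: x = 0.2309, y = 0.3187
  n-heptane: x = 0.2384, y = 0.1454
  toluene: x = 0.4160, y = 0.1290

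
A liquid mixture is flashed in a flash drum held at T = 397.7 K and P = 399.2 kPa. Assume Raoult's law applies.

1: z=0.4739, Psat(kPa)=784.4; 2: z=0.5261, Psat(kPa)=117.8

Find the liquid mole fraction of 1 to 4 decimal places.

Raoult's law: Kᵢ = Pᵢˢᵃᵗ/P = Pᵢˢᵃᵗ/399.2.
  K_1 = 784.4/399.2 = 1.964930, K_2 = 117.8/399.2 = 0.295090
Let ψ = V/F and solve Σ zᵢ(Kᵢ−1)/(1+ψ(Kᵢ−1)) = 0.
g(0) = ΣzᵢKᵢ − 1 = 0.0864 and g(1) = 1 − Σzᵢ/Kᵢ = -1.0240, so a root lies in (0, 1).
Binary case is linear: z₁(K₁−1)(1+ψ(K₂−1)) + z₂(K₂−1)(1+ψ(K₁−1)) = 0
⇒ ψ = [z₁(K₁−1)+z₂(K₂−1)] / [−(K₁−1)(K₂−1)] = 0.08643/0.68019 = 0.1271
Compositions from xᵢ = zᵢ/(1+ψ(Kᵢ−1)), yᵢ = Kᵢxᵢ:
  1: x = 0.4221, y = 0.8295
  2: x = 0.5779, y = 0.1705

x_1 = 0.4221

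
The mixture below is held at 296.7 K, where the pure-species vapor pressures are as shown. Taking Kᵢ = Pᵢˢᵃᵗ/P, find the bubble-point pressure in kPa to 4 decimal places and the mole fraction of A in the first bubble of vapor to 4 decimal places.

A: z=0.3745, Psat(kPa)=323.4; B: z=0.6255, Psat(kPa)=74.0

At the bubble point ψ → 0, so ΣzᵢKᵢ = 1 with Kᵢ = Pᵢˢᵃᵗ/P ⇒ P = ΣzᵢPᵢˢᵃᵗ.
P = 0.3745·323.4 + 0.6255·74.0 = 167.4003 kPa
yᵢ = zᵢPᵢˢᵃᵗ/P ⇒ y_A = 0.3745·323.4/167.4003 = 0.7235

Pbub = 167.4003 kPa, y_A = 0.7235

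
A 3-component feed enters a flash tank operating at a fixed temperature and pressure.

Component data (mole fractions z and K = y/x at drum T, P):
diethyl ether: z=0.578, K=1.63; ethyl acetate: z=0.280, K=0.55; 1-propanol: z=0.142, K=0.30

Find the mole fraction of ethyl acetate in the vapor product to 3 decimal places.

y_ethyl acetate = 0.188

Let ψ = V/F and solve Σ zᵢ(Kᵢ−1)/(1+ψ(Kᵢ−1)) = 0.
g(0) = ΣzᵢKᵢ − 1 = 0.139 and g(1) = 1 − Σzᵢ/Kᵢ = -0.337, so a root lies in (0, 1).
Newton iteration, ψ⁰ = 0.5:
  ψ = 0.500: g = -0.0386, g' = -0.392 → ψ = 0.401
  ψ = 0.401: g = -0.0014, g' = -0.365 → ψ = 0.398
Converged at ψ = 0.398.
Compositions from xᵢ = zᵢ/(1+ψ(Kᵢ−1)), yᵢ = Kᵢxᵢ:
  diethyl ether: x = 0.462, y = 0.753
  ethyl acetate: x = 0.341, y = 0.188
  1-propanol: x = 0.197, y = 0.059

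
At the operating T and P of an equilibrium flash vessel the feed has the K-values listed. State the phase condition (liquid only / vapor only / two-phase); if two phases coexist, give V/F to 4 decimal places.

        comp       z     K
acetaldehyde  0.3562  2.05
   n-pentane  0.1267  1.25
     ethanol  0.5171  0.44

two-phase, V/F = 0.2275

ΣzᵢKᵢ = 1.1161; Σzᵢ/Kᵢ = 1.4503.
Both exceed 1, so a two-phase solution exists.
Iterate (Newton) starting at ψ = 0.37:
  ψ = 0.3700: g = -0.06690, g' = -0.4683 → ψ = 0.2271
  ψ = 0.2271: g = 0.00018, g' = -0.4760 → ψ = 0.2275
Converged at ψ = 0.2275.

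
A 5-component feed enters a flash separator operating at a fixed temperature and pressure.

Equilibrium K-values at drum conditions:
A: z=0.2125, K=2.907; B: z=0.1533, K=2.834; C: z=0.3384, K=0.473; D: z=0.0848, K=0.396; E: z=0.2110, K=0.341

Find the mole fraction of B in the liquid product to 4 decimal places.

Iterate (Newton) starting at β = 0.5:
  β = 0.5000: g = -0.16880, g' = -0.7834 → β = 0.2845
  β = 0.2845: g = 0.00466, g' = -0.8614 → β = 0.2899
  β = 0.2899: g = 0.00001, g' = -0.8567 → β = 0.2900
Converged at β = 0.2900.
Compositions from xᵢ = zᵢ/(1+β(Kᵢ−1)), yᵢ = Kᵢxᵢ:
  A: x = 0.1368, y = 0.3978
  B: x = 0.1001, y = 0.2836
  C: x = 0.3994, y = 0.1889
  D: x = 0.1028, y = 0.0407
  E: x = 0.2608, y = 0.0889

x_B = 0.1001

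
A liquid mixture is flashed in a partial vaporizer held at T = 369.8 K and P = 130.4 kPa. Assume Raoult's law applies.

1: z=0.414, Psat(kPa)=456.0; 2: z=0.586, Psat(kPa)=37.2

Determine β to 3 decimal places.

β = 0.345

Raoult's law: Kᵢ = Pᵢˢᵃᵗ/P = Pᵢˢᵃᵗ/130.4.
  K_1 = 456.0/130.4 = 3.49693, K_2 = 37.2/130.4 = 0.28528
Let β = V/F and solve Σ zᵢ(Kᵢ−1)/(1+β(Kᵢ−1)) = 0.
Check two-phase: ΣzᵢKᵢ = 1.615 > 1 and Σzᵢ/Kᵢ = 2.173 > 1, so g(0) = 0.615 > 0 and g(1) = -1.173 < 0.
Newton iteration, β⁰ = 0.59:
  β = 0.590: g = -0.3062, g' = -1.317 → β = 0.357
  β = 0.357: g = -0.0164, g' = -1.261 → β = 0.344
  β = 0.344: g = 0.0001, g' = -1.273 → β = 0.345
Converged at β = 0.345.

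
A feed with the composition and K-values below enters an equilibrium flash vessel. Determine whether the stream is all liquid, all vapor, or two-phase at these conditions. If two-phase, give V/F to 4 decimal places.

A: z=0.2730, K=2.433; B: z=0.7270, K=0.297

all liquid

ΣzᵢKᵢ = 0.8801; Σzᵢ/Kᵢ = 2.5600.
Since ΣzᵢKᵢ < 1 the mixture is below its bubble point — single liquid phase.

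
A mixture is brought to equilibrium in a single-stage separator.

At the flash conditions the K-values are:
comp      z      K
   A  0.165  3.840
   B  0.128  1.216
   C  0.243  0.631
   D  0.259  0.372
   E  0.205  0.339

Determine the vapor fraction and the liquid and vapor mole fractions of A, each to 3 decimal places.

Rachford–Rice: g(ψ) = Σ zᵢ(Kᵢ−1)/(1+ψ(Kᵢ−1)) = 0.
Feasibility: ΣzᵢKᵢ = 1.108, Σzᵢ/Kᵢ = 1.834 — both > 1, two phases present.
Newton iteration, ψ⁰ = 0.5:
  ψ = 0.500: g = -0.3309, g' = -0.699 → ψ = 0.026
  ψ = 0.026: g = 0.0694, g' = -1.389 → ψ = 0.076
  ψ = 0.076: g = 0.0063, g' = -1.151 → ψ = 0.082
Converged at ψ = 0.082.
Compositions from xᵢ = zᵢ/(1+ψ(Kᵢ−1)), yᵢ = Kᵢxᵢ:
  A: x = 0.134, y = 0.514
  B: x = 0.126, y = 0.153
  C: x = 0.251, y = 0.158
  D: x = 0.273, y = 0.102
  E: x = 0.217, y = 0.073

ψ = 0.082, x_A = 0.134, y_A = 0.514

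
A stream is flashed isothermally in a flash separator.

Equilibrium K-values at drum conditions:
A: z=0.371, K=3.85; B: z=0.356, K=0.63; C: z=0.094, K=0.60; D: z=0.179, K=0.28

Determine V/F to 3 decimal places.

Material balance + equilibrium reduce to Σ zᵢ(Kᵢ−1)/(1+V/F(Kᵢ−1)) = 0.
g(0) = ΣzᵢKᵢ − 1 = 0.759 and g(1) = 1 − Σzᵢ/Kᵢ = -0.457, so a root lies in (0, 1).
Newton–Raphson from V/F = 0.5:
  V/F = 0.500: g = 0.0260, g' = -0.836 → V/F = 0.531
Converged at V/F = 0.531.

V/F = 0.531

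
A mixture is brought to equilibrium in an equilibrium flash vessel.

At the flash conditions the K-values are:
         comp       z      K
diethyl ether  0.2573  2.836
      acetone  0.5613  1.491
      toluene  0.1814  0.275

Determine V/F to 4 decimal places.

V/F = 0.8904

Newton–Raphson from V/F = 0.47:
  V/F = 0.4700: g = 0.27801, g' = -0.5586 → V/F = 0.9677
  V/F = 0.9677: g = -0.08370, g' = -1.2452 → V/F = 0.9004
  V/F = 0.9004: g = -0.00965, g' = -0.9793 → V/F = 0.8906
  V/F = 0.8906: g = -0.00015, g' = -0.9499 → V/F = 0.8904
Converged at V/F = 0.8904.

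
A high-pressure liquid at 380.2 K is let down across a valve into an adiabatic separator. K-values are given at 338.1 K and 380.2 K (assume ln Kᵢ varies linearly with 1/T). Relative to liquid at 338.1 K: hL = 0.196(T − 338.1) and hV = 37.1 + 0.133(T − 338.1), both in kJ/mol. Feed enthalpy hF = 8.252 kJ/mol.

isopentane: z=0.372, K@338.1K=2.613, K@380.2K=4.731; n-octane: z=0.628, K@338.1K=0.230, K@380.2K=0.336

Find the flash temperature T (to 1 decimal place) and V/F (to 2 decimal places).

Adiabatic flash: solve Rachford–Rice at each trial T, then check hF = ψ·hV(T) + (1−ψ)·hL(T).
  T = 338.1 K: K = (2.613, 0.230), RR gives ψ = 0.094, H_out = 3.479 kJ/mol
  T = 380.2 K: K = (4.731, 0.336), RR gives ψ = 0.392, H_out = 21.752 kJ/mol
  T = 359.1 K: K = (3.575, 0.281), RR gives ψ = 0.273, H_out = 13.901 kJ/mol
  T = 348.6 K: K = (3.071, 0.255), RR gives ψ = 0.196, H_out = 9.202 kJ/mol
  T = 343.4 K: K = (2.838, 0.242), RR gives ψ = 0.149, H_out = 6.534 kJ/mol
  T = 346.0 K: K = (2.953, 0.249), RR gives ψ = 0.174, H_out = 7.903 kJ/mol
  T = 347.3 K: K = (3.012, 0.252), RR gives ψ = 0.185, H_out = 8.561 kJ/mol
Linear interpolation between T = 346.0 (H_out = 7.903) and T = 347.3 (H_out = 8.561) on hF = 8.252 gives T ≈ 346.7 K, at which ψ = 0.18.

T = 346.7 K, V/F = 0.18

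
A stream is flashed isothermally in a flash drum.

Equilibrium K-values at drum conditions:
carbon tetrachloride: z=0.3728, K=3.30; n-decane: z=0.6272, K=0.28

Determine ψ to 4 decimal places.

Material balance + equilibrium reduce to Σ zᵢ(Kᵢ−1)/(1+ψ(Kᵢ−1)) = 0.
Feasibility: ΣzᵢKᵢ = 1.4059, Σzᵢ/Kᵢ = 2.3530 — both > 1, two phases present.
Newton–Raphson from ψ = 0.5:
  ψ = 0.5000: g = -0.30679, g' = -1.2204 → ψ = 0.2486
  ψ = 0.2486: g = -0.00454, g' = -1.2806 → ψ = 0.2451
Converged at ψ = 0.2451.

ψ = 0.2451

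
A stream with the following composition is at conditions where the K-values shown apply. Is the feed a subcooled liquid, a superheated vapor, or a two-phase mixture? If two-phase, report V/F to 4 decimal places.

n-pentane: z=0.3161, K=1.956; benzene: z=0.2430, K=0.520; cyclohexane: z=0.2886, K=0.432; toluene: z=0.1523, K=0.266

subcooled liquid

ΣzᵢKᵢ = 0.9098; Σzᵢ/Kᵢ = 1.8695.
Since ΣzᵢKᵢ < 1 the mixture is below its bubble point — single liquid phase.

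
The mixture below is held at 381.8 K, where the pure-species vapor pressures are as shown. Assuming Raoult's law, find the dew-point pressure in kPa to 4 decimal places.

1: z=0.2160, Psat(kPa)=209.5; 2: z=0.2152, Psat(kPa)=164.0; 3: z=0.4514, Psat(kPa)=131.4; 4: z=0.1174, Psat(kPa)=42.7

At the dew point ψ → 1, so Σzᵢ/Kᵢ = 1 with Kᵢ = Pᵢˢᵃᵗ/P ⇒ 1/P = Σzᵢ/Pᵢˢᵃᵗ.
1/P = 0.2160/209.5 + 0.2152/164.0 + 0.4514/131.4 + 0.1174/42.7 = 0.0085279 ⇒ P = 117.2615 kPa

Pdew = 117.2615 kPa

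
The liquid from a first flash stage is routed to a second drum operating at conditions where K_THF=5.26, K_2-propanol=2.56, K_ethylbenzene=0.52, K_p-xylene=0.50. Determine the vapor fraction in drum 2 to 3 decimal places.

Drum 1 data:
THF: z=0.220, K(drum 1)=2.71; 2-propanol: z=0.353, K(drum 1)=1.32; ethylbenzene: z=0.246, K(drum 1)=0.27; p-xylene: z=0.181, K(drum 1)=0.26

V/F (drum 2) = 0.754

Drum 1:
Let ψ₁ = V/F and solve Σ zᵢ(Kᵢ−1)/(1+ψ₁(Kᵢ−1)) = 0.
Feasibility: ΣzᵢKᵢ = 1.176, Σzᵢ/Kᵢ = 1.956 — both > 1, two phases present.
Iterate (Newton) starting at ψ₁ = 0.58:
  ψ₁ = 0.580: g = -0.2619, g' = -0.886 → ψ₁ = 0.284
  ψ₁ = 0.284: g = -0.0397, g' = -0.689 → ψ₁ = 0.227
Converged at ψ₁ = 0.227.
Drum-1 compositions:
  THF: x = 0.158, y = 0.429
  2-propanol: x = 0.329, y = 0.434
  ethylbenzene: x = 0.295, y = 0.080
  p-xylene: x = 0.218, y = 0.057
Drum-2 feed = drum-1 liquid: z₂ = (0.1585, 0.3291, 0.2949, 0.2176).
Drum 2:
Iterate (Newton) starting at ψ₂ = 0.5:
  ψ₂ = 0.500: g = 0.1728, g' = -0.761 → ψ₂ = 0.727
  ψ₂ = 0.727: g = 0.0169, g' = -0.642 → ψ₂ = 0.753
  ψ₂ = 0.753: g = 0.0000, g' = -0.638 → ψ₂ = 0.754
Converged at ψ₂ = 0.754.
  THF: x = 0.038, y = 0.198
  2-propanol: x = 0.151, y = 0.387
  ethylbenzene: x = 0.462, y = 0.240
  p-xylene: x = 0.349, y = 0.175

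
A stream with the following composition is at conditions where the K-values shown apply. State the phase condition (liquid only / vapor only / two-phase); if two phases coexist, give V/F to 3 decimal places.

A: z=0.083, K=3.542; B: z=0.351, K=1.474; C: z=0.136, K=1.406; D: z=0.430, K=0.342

ΣzᵢKᵢ = 1.150; Σzᵢ/Kᵢ = 1.616.
Both exceed 1, so a two-phase solution exists.
Material balance + equilibrium reduce to Σ zᵢ(Kᵢ−1)/(1+ψ(Kᵢ−1)) = 0.
Newton iteration, ψ⁰ = 0.5:
  ψ = 0.500: g = -0.1484, g' = -0.585 → ψ = 0.246
  ψ = 0.246: g = -0.0087, g' = -0.550 → ψ = 0.230
Converged at ψ = 0.230.

two-phase, V/F = 0.230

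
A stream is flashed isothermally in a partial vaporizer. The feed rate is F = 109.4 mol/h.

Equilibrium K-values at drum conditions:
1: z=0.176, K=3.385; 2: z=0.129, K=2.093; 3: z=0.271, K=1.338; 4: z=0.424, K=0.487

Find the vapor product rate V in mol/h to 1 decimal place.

V = 70.2 mol/h

Rachford–Rice: g(V/F) = Σ zᵢ(Kᵢ−1)/(1+V/F(Kᵢ−1)) = 0.
g(0) = ΣzᵢKᵢ − 1 = 0.435 and g(1) = 1 − Σzᵢ/Kᵢ = -0.187, so a root lies in (0, 1).
Newton iteration, V/F⁰ = 0.5:
  V/F = 0.500: g = 0.0684, g' = -0.497 → V/F = 0.638
  V/F = 0.638: g = 0.0017, g' = -0.478 → V/F = 0.641
Converged at V/F = 0.641.
Then V = V/F·F = 0.6412·109.4 = 70.2 mol/h and L = F − V = 39.2 mol/h.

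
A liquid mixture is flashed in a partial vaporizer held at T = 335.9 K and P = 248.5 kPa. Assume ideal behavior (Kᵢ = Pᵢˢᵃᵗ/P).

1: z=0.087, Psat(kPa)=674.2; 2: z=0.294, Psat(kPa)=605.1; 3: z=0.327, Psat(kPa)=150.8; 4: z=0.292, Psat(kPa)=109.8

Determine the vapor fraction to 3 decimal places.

ψ = 0.389

Raoult's law: Kᵢ = Pᵢˢᵃᵗ/P = Pᵢˢᵃᵗ/248.5.
  K_1 = 674.2/248.5 = 2.71308, K_2 = 605.1/248.5 = 2.43501, K_3 = 150.8/248.5 = 0.60684, K_4 = 109.8/248.5 = 0.44185
Let ψ = V/F and solve Σ zᵢ(Kᵢ−1)/(1+ψ(Kᵢ−1)) = 0.
Check two-phase: ΣzᵢKᵢ = 1.279 > 1 and Σzᵢ/Kᵢ = 1.353 > 1, so g(0) = 0.279 > 0 and g(1) = -0.353 < 0.
Iterate (Newton) starting at ψ = 0.5:
  ψ = 0.500: g = -0.0602, g' = -0.533 → ψ = 0.387
  ψ = 0.387: g = 0.0013, g' = -0.561 → ψ = 0.389
Converged at ψ = 0.389.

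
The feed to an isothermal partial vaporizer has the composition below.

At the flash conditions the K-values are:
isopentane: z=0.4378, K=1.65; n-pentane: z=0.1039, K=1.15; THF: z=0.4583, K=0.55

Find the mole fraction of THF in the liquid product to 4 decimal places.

x_THF = 0.5461

Rachford–Rice: g(V/F) = Σ zᵢ(Kᵢ−1)/(1+V/F(Kᵢ−1)) = 0.
Check two-phase: ΣzᵢKᵢ = 1.0939 > 1 and Σzᵢ/Kᵢ = 1.1890 > 1, so g(0) = 0.0939 > 0 and g(1) = -0.1890 < 0.
Iterate (Newton) starting at V/F = 0.45:
  V/F = 0.4500: g = -0.02383, g' = -0.2587 → V/F = 0.3579
  V/F = 0.3579: g = -0.00017, g' = -0.2557 → V/F = 0.3572
Converged at V/F = 0.3572.
Compositions from xᵢ = zᵢ/(1+V/F(Kᵢ−1)), yᵢ = Kᵢxᵢ:
  isopentane: x = 0.3553, y = 0.5862
  n-pentane: x = 0.0986, y = 0.1134
  THF: x = 0.5461, y = 0.3003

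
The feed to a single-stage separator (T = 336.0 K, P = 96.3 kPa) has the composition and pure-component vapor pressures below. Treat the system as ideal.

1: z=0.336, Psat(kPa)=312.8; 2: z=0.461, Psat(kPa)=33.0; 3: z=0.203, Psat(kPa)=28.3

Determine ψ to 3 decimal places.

Raoult's law: Kᵢ = Pᵢˢᵃᵗ/P = Pᵢˢᵃᵗ/96.3.
  K_1 = 312.8/96.3 = 3.24818, K_2 = 33.0/96.3 = 0.34268, K_3 = 28.3/96.3 = 0.29387
Newton–Raphson from ψ = 0.66:
  ψ = 0.660: g = -0.4996, g' = -1.252 → ψ = 0.261
  ψ = 0.261: g = -0.0653, g' = -1.117 → ψ = 0.202
  ψ = 0.202: g = 0.0024, g' = -1.205 → ψ = 0.204
Converged at ψ = 0.204.

ψ = 0.204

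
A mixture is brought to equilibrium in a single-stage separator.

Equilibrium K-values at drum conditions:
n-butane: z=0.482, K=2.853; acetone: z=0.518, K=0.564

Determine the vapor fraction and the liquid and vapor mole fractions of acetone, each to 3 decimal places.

Binary case is linear: z₁(K₁−1)(1+ψ(K₂−1)) + z₂(K₂−1)(1+ψ(K₁−1)) = 0
⇒ ψ = [z₁(K₁−1)+z₂(K₂−1)] / [−(K₁−1)(K₂−1)] = 0.6673/0.8079 = 0.826
Compositions from xᵢ = zᵢ/(1+ψ(Kᵢ−1)), yᵢ = Kᵢxᵢ:
  n-butane: x = 0.190, y = 0.543
  acetone: x = 0.810, y = 0.457

ψ = 0.826, x_acetone = 0.810, y_acetone = 0.457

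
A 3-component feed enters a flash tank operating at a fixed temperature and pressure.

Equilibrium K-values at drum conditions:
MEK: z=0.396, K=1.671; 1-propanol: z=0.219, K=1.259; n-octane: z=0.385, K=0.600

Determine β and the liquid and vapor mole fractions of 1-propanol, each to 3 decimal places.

Rachford–Rice: g(β) = Σ zᵢ(Kᵢ−1)/(1+β(Kᵢ−1)) = 0.
Check two-phase: ΣzᵢKᵢ = 1.168 > 1 and Σzᵢ/Kᵢ = 1.053 > 1, so g(0) = 0.168 > 0 and g(1) = -0.053 < 0.
Iterate (Newton) starting at β = 0.68:
  β = 0.680: g = 0.0192, g' = -0.211 → β = 0.771
  β = 0.771: g = -0.0002, g' = -0.216 → β = 0.770
Converged at β = 0.770.
Compositions from xᵢ = zᵢ/(1+β(Kᵢ−1)), yᵢ = Kᵢxᵢ:
  MEK: x = 0.261, y = 0.436
  1-propanol: x = 0.183, y = 0.230
  n-octane: x = 0.556, y = 0.334

β = 0.770, x_1-propanol = 0.183, y_1-propanol = 0.230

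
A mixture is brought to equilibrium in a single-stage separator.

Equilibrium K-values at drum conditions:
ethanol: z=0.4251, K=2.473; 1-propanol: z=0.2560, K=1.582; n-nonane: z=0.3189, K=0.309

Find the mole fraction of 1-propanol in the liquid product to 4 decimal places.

x_1-propanol = 0.1830

Newton–Raphson from β = 0.5:
  β = 0.5000: g = 0.13932, g' = -0.7134 → β = 0.6953
  β = 0.6953: g = -0.00872, g' = -0.8332 → β = 0.6848
Converged at β = 0.6848.
Compositions from xᵢ = zᵢ/(1+β(Kᵢ−1)), yᵢ = Kᵢxᵢ:
  ethanol: x = 0.2116, y = 0.5234
  1-propanol: x = 0.1830, y = 0.2896
  n-nonane: x = 0.6053, y = 0.1870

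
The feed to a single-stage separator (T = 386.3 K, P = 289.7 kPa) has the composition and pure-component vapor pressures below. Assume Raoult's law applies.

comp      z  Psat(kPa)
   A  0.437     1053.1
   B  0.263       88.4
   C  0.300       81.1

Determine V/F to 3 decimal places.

Raoult's law: Kᵢ = Pᵢˢᵃᵗ/P = Pᵢˢᵃᵗ/289.7.
  K_A = 1053.1/289.7 = 3.63514, K_B = 88.4/289.7 = 0.30514, K_C = 81.1/289.7 = 0.27994
Rachford–Rice: g(V/F) = Σ zᵢ(Kᵢ−1)/(1+V/F(Kᵢ−1)) = 0.
Feasibility: ΣzᵢKᵢ = 1.753, Σzᵢ/Kᵢ = 2.054 — both > 1, two phases present.
Newton–Raphson from V/F = 0.52:
  V/F = 0.520: g = -0.1456, g' = -1.249 → V/F = 0.403
Converged at V/F = 0.403.

V/F = 0.403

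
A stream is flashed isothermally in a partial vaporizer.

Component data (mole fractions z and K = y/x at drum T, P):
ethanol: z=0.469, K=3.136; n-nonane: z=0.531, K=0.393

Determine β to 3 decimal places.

β = 0.524

Material balance + equilibrium reduce to Σ zᵢ(Kᵢ−1)/(1+β(Kᵢ−1)) = 0.
Feasibility: ΣzᵢKᵢ = 1.679, Σzᵢ/Kᵢ = 1.501 — both > 1, two phases present.
Newton–Raphson from β = 0.5:
  β = 0.500: g = 0.0217, g' = -0.904 → β = 0.524
Converged at β = 0.524.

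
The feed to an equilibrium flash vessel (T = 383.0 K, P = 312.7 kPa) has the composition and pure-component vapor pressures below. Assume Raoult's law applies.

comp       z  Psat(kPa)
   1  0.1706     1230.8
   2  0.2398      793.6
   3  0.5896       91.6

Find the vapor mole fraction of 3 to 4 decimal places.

Raoult's law: Kᵢ = Pᵢˢᵃᵗ/P = Pᵢˢᵃᵗ/312.7.
  K_1 = 1230.8/312.7 = 3.936041, K_2 = 793.6/312.7 = 2.537896, K_3 = 91.6/312.7 = 0.292933
Newton iteration, ψ⁰ = 0.5:
  ψ = 0.5000: g = -0.23344, g' = -1.1280 → ψ = 0.2931
  ψ = 0.2931: g = -0.00239, g' = -1.1634 → ψ = 0.2910
Converged at ψ = 0.2910.
Compositions from xᵢ = zᵢ/(1+ψ(Kᵢ−1)), yᵢ = Kᵢxᵢ:
  1: x = 0.0920, y = 0.3621
  2: x = 0.1657, y = 0.4204
  3: x = 0.7423, y = 0.2175

y_3 = 0.2175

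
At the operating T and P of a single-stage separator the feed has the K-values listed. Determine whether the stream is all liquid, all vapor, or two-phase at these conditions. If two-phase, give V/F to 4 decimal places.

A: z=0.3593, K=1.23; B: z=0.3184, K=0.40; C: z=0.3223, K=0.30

all liquid

ΣzᵢKᵢ = 0.6660; Σzᵢ/Kᵢ = 2.1624.
Since ΣzᵢKᵢ < 1 the mixture is below its bubble point — single liquid phase.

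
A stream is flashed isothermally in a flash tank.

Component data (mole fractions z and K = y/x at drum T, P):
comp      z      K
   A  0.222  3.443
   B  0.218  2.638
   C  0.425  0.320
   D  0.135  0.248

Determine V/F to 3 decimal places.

V/F = 0.352

Material balance + equilibrium reduce to Σ zᵢ(Kᵢ−1)/(1+V/F(Kᵢ−1)) = 0.
Feasibility: ΣzᵢKᵢ = 1.509, Σzᵢ/Kᵢ = 2.020 — both > 1, two phases present.
Iterate (Newton) starting at V/F = 0.56:
  V/F = 0.560: g = -0.2268, g' = -1.136 → V/F = 0.360
  V/F = 0.360: g = -0.0090, g' = -1.095 → V/F = 0.352
Converged at V/F = 0.352.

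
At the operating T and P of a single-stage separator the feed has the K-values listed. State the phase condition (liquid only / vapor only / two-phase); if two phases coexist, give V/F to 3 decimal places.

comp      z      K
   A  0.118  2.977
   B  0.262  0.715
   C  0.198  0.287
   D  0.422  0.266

liquid only

ΣzᵢKᵢ = 0.708; Σzᵢ/Kᵢ = 2.682.
Since ΣzᵢKᵢ < 1 the mixture is below its bubble point — single liquid phase.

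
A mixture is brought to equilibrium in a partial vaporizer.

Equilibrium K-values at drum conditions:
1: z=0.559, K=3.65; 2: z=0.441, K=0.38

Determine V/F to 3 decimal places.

Material balance + equilibrium reduce to Σ zᵢ(Kᵢ−1)/(1+V/F(Kᵢ−1)) = 0.
g(0) = ΣzᵢKᵢ − 1 = 1.208 and g(1) = 1 − Σzᵢ/Kᵢ = -0.314, so a root lies in (0, 1).
Binary case is linear: z₁(K₁−1)(1+V/F(K₂−1)) + z₂(K₂−1)(1+V/F(K₁−1)) = 0
⇒ V/F = [z₁(K₁−1)+z₂(K₂−1)] / [−(K₁−1)(K₂−1)] = 1.2079/1.6430 = 0.735

V/F = 0.735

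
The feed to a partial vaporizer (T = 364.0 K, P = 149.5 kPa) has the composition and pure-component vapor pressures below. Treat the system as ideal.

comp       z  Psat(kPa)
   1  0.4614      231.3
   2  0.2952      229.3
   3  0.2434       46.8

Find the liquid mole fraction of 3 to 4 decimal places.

x_3 = 0.4410

Raoult's law: Kᵢ = Pᵢˢᵃᵗ/P = Pᵢˢᵃᵗ/149.5.
  K_1 = 231.3/149.5 = 1.547157, K_2 = 229.3/149.5 = 1.533779, K_3 = 46.8/149.5 = 0.313043
Rachford–Rice: g(ψ) = Σ zᵢ(Kᵢ−1)/(1+ψ(Kᵢ−1)) = 0.
g(0) = ΣzᵢKᵢ − 1 = 0.2428 and g(1) = 1 − Σzᵢ/Kᵢ = -0.2682, so a root lies in (0, 1).
Iterate (Newton) starting at ψ = 0.58:
  ψ = 0.5800: g = 0.03401, g' = -0.4460 → ψ = 0.6563
  ψ = 0.6563: g = -0.00201, g' = -0.5018 → ψ = 0.6522
Converged at ψ = 0.6522.
Compositions from xᵢ = zᵢ/(1+ψ(Kᵢ−1)), yᵢ = Kᵢxᵢ:
  1: x = 0.3400, y = 0.5261
  2: x = 0.2190, y = 0.3358
  3: x = 0.4410, y = 0.1380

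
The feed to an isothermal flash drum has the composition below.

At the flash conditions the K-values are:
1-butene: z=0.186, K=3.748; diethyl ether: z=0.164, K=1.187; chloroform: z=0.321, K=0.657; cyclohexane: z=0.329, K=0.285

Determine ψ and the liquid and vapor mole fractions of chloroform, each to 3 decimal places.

Newton–Raphson from ψ = 0.5:
  ψ = 0.500: g = -0.2557, g' = -0.716 → ψ = 0.143
  ψ = 0.143: g = 0.0188, g' = -0.979 → ψ = 0.162
  ψ = 0.162: g = 0.0004, g' = -0.935 → ψ = 0.163
Converged at ψ = 0.163.
Compositions from xᵢ = zᵢ/(1+ψ(Kᵢ−1)), yᵢ = Kᵢxᵢ:
  1-butene: x = 0.128, y = 0.482
  diethyl ether: x = 0.159, y = 0.189
  chloroform: x = 0.340, y = 0.223
  cyclohexane: x = 0.372, y = 0.106

ψ = 0.163, x_chloroform = 0.340, y_chloroform = 0.223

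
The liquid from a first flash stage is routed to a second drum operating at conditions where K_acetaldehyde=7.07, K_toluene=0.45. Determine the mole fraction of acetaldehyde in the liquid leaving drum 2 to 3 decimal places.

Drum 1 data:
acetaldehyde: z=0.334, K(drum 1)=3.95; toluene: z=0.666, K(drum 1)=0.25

Drum 1:
Material balance + equilibrium reduce to Σ zᵢ(Kᵢ−1)/(1+ψ₁(Kᵢ−1)) = 0.
Check two-phase: ΣzᵢKᵢ = 1.486 > 1 and Σzᵢ/Kᵢ = 2.749 > 1, so g(0) = 0.486 > 0 and g(1) = -1.749 < 0.
Newton iteration, ψ₁⁰ = 0.5:
  ψ₁ = 0.500: g = -0.4011, g' = -1.434 → ψ₁ = 0.220
Converged at ψ₁ = 0.220.
Drum-1 compositions:
  acetaldehyde: x = 0.203, y = 0.801
  toluene: x = 0.797, y = 0.199
Drum-2 feed = drum-1 liquid: z₂ = (0.2027, 0.7973).
Drum 2:
Rachford–Rice: g(ψ₂) = Σ zᵢ(Kᵢ−1)/(1+ψ₂(Kᵢ−1)) = 0.
g(0) = ΣzᵢKᵢ − 1 = 0.792 and g(1) = 1 − Σzᵢ/Kᵢ = -0.800, so a root lies in (0, 1).
Newton iteration, ψ₂⁰ = 0.43:
  ψ₂ = 0.430: g = -0.2335, g' = -0.987 → ψ₂ = 0.193
  ψ₂ = 0.193: g = 0.0754, g' = -1.883 → ψ₂ = 0.233
  ψ₂ = 0.233: g = 0.0061, g' = -1.596 → ψ₂ = 0.237
Converged at ψ₂ = 0.237.
  acetaldehyde: x = 0.083, y = 0.587
  toluene: x = 0.917, y = 0.413

x_acetaldehyde (drum 2) = 0.083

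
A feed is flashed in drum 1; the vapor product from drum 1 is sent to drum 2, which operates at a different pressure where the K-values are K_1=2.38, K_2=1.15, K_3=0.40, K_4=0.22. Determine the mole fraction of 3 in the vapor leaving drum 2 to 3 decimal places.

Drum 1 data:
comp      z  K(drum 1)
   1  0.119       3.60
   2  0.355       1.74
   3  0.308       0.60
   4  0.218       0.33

y_3 (drum 2) = 0.109

Drum 1:
Material balance + equilibrium reduce to Σ zᵢ(Kᵢ−1)/(1+ψ₁(Kᵢ−1)) = 0.
Feasibility: ΣzᵢKᵢ = 1.303, Σzᵢ/Kᵢ = 1.411 — both > 1, two phases present.
Newton iteration, ψ₁⁰ = 0.5:
  ψ₁ = 0.500: g = -0.0474, g' = -0.554 → ψ₁ = 0.414
  ψ₁ = 0.414: g = 0.0000, g' = -0.559 → ψ₁ = 0.415
Converged at ψ₁ = 0.415.
Drum-1 compositions:
  1: x = 0.057, y = 0.206
  2: x = 0.272, y = 0.473
  3: x = 0.369, y = 0.222
  4: x = 0.302, y = 0.100
Drum-2 feed = drum-1 vapor: z₂ = (0.2062, 0.4727, 0.2215, 0.0996).
Drum 2:
Newton–Raphson from ψ₂ = 0.45:
  ψ₂ = 0.450: g = -0.0599, g' = -0.452 → ψ₂ = 0.318
  ψ₂ = 0.318: g = -0.0020, g' = -0.428 → ψ₂ = 0.313
Converged at ψ₂ = 0.313.
  1: x = 0.144, y = 0.343
  2: x = 0.451, y = 0.519
  3: x = 0.273, y = 0.109
  4: x = 0.132, y = 0.029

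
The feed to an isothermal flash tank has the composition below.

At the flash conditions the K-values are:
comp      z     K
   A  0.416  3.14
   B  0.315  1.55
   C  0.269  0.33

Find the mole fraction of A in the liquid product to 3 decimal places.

x_A = 0.146

Let ψ = V/F and solve Σ zᵢ(Kᵢ−1)/(1+ψ(Kᵢ−1)) = 0.
Check two-phase: ΣzᵢKᵢ = 1.883 > 1 and Σzᵢ/Kᵢ = 1.151 > 1, so g(0) = 0.883 > 0 and g(1) = -0.151 < 0.
Newton iteration, ψ⁰ = 0.59:
  ψ = 0.590: g = 0.2262, g' = -0.757 → ψ = 0.889
  ψ = 0.889: g = -0.0226, g' = -1.008 → ψ = 0.867
  ψ = 0.867: g = -0.0005, g' = -0.964 → ψ = 0.866
Converged at ψ = 0.866.
Compositions from xᵢ = zᵢ/(1+ψ(Kᵢ−1)), yᵢ = Kᵢxᵢ:
  A: x = 0.146, y = 0.458
  B: x = 0.213, y = 0.331
  C: x = 0.641, y = 0.211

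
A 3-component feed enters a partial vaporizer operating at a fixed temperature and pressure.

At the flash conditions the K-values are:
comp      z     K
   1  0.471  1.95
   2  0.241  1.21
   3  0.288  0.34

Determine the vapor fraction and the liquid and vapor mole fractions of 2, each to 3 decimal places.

Let ψ = V/F and solve Σ zᵢ(Kᵢ−1)/(1+ψ(Kᵢ−1)) = 0.
Check two-phase: ΣzᵢKᵢ = 1.308 > 1 and Σzᵢ/Kᵢ = 1.288 > 1, so g(0) = 0.308 > 0 and g(1) = -0.288 < 0.
Newton–Raphson from ψ = 0.5:
  ψ = 0.500: g = 0.0655, g' = -0.484 → ψ = 0.635
  ψ = 0.635: g = -0.0037, g' = -0.546 → ψ = 0.629
Converged at ψ = 0.629.
Compositions from xᵢ = zᵢ/(1+ψ(Kᵢ−1)), yᵢ = Kᵢxᵢ:
  1: x = 0.295, y = 0.575
  2: x = 0.213, y = 0.258
  3: x = 0.492, y = 0.167

ψ = 0.629, x_2 = 0.213, y_2 = 0.258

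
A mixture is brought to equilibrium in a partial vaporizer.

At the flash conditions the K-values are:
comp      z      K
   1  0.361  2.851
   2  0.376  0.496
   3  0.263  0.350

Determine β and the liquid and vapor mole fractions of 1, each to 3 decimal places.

Rachford–Rice: g(β) = Σ zᵢ(Kᵢ−1)/(1+β(Kᵢ−1)) = 0.
Check two-phase: ΣzᵢKᵢ = 1.308 > 1 and Σzᵢ/Kᵢ = 1.636 > 1, so g(0) = 0.308 > 0 and g(1) = -0.636 < 0.
Iterate (Newton) starting at β = 0.5:
  β = 0.500: g = -0.1596, g' = -0.748 → β = 0.287
  β = 0.287: g = 0.0049, g' = -0.826 → β = 0.293
Converged at β = 0.293.
Compositions from xᵢ = zᵢ/(1+β(Kᵢ−1)), yᵢ = Kᵢxᵢ:
  1: x = 0.234, y = 0.668
  2: x = 0.441, y = 0.219
  3: x = 0.325, y = 0.114

β = 0.293, x_1 = 0.234, y_1 = 0.668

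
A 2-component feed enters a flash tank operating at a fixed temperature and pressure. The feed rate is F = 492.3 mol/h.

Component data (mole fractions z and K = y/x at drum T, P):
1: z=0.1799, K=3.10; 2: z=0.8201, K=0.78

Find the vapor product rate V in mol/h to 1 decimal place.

V = 210.3 mol/h

Material balance + equilibrium reduce to Σ zᵢ(Kᵢ−1)/(1+ψ(Kᵢ−1)) = 0.
Feasibility: ΣzᵢKᵢ = 1.1974, Σzᵢ/Kᵢ = 1.1094 — both > 1, two phases present.
Binary case is linear: z₁(K₁−1)(1+ψ(K₂−1)) + z₂(K₂−1)(1+ψ(K₁−1)) = 0
⇒ ψ = [z₁(K₁−1)+z₂(K₂−1)] / [−(K₁−1)(K₂−1)] = 0.19737/0.46200 = 0.4272
Then V = ψ·F = 0.4272·492.3 = 210.3 mol/h and L = F − V = 282.0 mol/h.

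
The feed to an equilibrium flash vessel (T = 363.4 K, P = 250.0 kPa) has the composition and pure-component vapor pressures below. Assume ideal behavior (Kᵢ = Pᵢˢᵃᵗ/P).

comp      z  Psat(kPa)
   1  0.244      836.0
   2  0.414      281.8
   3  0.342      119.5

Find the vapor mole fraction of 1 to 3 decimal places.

Raoult's law: Kᵢ = Pᵢˢᵃᵗ/P = Pᵢˢᵃᵗ/250.0.
  K_1 = 836.0/250.0 = 3.34400, K_2 = 281.8/250.0 = 1.12720, K_3 = 119.5/250.0 = 0.47800
Rachford–Rice: g(V/F) = Σ zᵢ(Kᵢ−1)/(1+V/F(Kᵢ−1)) = 0.
Check two-phase: ΣzᵢKᵢ = 1.446 > 1 and Σzᵢ/Kᵢ = 1.156 > 1, so g(0) = 0.446 > 0 and g(1) = -0.156 < 0.
Newton iteration, V/F⁰ = 0.68:
  V/F = 0.680: g = -0.0078, g' = -0.429 → V/F = 0.662
Converged at V/F = 0.662.
Compositions from xᵢ = zᵢ/(1+V/F(Kᵢ−1)), yᵢ = Kᵢxᵢ:
  1: x = 0.096, y = 0.320
  2: x = 0.382, y = 0.430
  3: x = 0.523, y = 0.250

y_1 = 0.320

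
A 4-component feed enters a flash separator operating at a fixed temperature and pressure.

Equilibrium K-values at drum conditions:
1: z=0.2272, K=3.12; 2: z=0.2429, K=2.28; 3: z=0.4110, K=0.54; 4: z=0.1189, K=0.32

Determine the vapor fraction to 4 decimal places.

Let ψ = V/F and solve Σ zᵢ(Kᵢ−1)/(1+ψ(Kᵢ−1)) = 0.
Check two-phase: ΣzᵢKᵢ = 1.5227 > 1 and Σzᵢ/Kᵢ = 1.3120 > 1, so g(0) = 0.5227 > 0 and g(1) = -0.3120 < 0.
Iterate (Newton) starting at ψ = 0.5:
  ψ = 0.5000: g = 0.05536, g' = -0.6615 → ψ = 0.5837
  ψ = 0.5837: g = 0.00071, g' = -0.6480 → ψ = 0.5848
Converged at ψ = 0.5848.

ψ = 0.5848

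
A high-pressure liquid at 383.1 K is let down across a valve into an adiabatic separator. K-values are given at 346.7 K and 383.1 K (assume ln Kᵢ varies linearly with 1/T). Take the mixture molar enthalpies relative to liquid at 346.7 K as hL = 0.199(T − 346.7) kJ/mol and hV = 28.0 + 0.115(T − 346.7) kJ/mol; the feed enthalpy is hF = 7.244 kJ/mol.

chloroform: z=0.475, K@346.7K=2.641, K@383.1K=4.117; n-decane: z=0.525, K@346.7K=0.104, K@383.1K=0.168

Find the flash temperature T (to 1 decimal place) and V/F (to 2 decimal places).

Adiabatic flash: solve Rachford–Rice at each trial T, then check hF = ψ·hV(T) + (1−ψ)·hL(T).
  T = 346.7 K: K = (2.641, 0.104), RR gives ψ = 0.210, H_out = 5.886 kJ/mol
  T = 383.1 K: K = (4.117, 0.168), RR gives ψ = 0.402, H_out = 17.282 kJ/mol
  T = 364.9 K: K = (3.334, 0.134), RR gives ψ = 0.323, H_out = 12.183 kJ/mol
  T = 355.8 K: K = (2.976, 0.118), RR gives ψ = 0.273, H_out = 9.249 kJ/mol
  T = 351.2 K: K = (2.804, 0.111), RR gives ψ = 0.243, H_out = 7.615 kJ/mol
  T = 348.9 K: K = (2.720, 0.107), RR gives ψ = 0.227, H_out = 6.749 kJ/mol
Linear interpolation between T = 348.9 (H_out = 6.749) and T = 351.2 (H_out = 7.615) on hF = 7.244 gives T ≈ 350.2 K, at which ψ = 0.24.

T = 350.2 K, V/F = 0.24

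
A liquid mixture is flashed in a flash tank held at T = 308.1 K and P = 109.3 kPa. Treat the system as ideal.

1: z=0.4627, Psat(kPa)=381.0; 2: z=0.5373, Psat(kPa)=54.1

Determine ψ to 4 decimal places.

ψ = 0.7000

Raoult's law: Kᵢ = Pᵢˢᵃᵗ/P = Pᵢˢᵃᵗ/109.3.
  K_1 = 381.0/109.3 = 3.485819, K_2 = 54.1/109.3 = 0.494968
Rachford–Rice: g(ψ) = Σ zᵢ(Kᵢ−1)/(1+ψ(Kᵢ−1)) = 0.
Feasibility: ΣzᵢKᵢ = 1.8788, Σzᵢ/Kᵢ = 1.2183 — both > 1, two phases present.
Binary case is linear: z₁(K₁−1)(1+ψ(K₂−1)) + z₂(K₂−1)(1+ψ(K₁−1)) = 0
⇒ ψ = [z₁(K₁−1)+z₂(K₂−1)] / [−(K₁−1)(K₂−1)] = 0.87883/1.25542 = 0.7000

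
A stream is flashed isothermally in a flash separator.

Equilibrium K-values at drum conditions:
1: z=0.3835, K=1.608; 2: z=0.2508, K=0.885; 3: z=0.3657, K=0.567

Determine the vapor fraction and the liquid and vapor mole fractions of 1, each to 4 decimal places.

ψ = 0.2253, x_1 = 0.3373, y_1 = 0.5424

Let ψ = V/F and solve Σ zᵢ(Kᵢ−1)/(1+ψ(Kᵢ−1)) = 0.
Check two-phase: ΣzᵢKᵢ = 1.0460 > 1 and Σzᵢ/Kᵢ = 1.1669 > 1, so g(0) = 0.0460 > 0 and g(1) = -0.1669 < 0.
Iterate (Newton) starting at ψ = 0.51:
  ψ = 0.5100: g = -0.05589, g' = -0.1993 → ψ = 0.2296
  ψ = 0.2296: g = -0.00084, g' = -0.1972 → ψ = 0.2253
Converged at ψ = 0.2253.
Compositions from xᵢ = zᵢ/(1+ψ(Kᵢ−1)), yᵢ = Kᵢxᵢ:
  1: x = 0.3373, y = 0.5424
  2: x = 0.2575, y = 0.2279
  3: x = 0.4052, y = 0.2298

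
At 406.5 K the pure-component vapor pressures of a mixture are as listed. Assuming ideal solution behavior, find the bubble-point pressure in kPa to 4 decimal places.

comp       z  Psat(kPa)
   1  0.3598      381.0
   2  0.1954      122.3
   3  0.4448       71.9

Pbub = 192.9623 kPa

At the bubble point ψ → 0, so ΣzᵢKᵢ = 1 with Kᵢ = Pᵢˢᵃᵗ/P ⇒ P = ΣzᵢPᵢˢᵃᵗ.
P = 0.3598·381.0 + 0.1954·122.3 + 0.4448·71.9 = 192.9623 kPa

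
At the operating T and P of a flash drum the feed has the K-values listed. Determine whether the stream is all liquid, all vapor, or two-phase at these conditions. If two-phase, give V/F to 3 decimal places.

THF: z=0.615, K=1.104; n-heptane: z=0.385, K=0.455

all liquid

ΣzᵢKᵢ = 0.854; Σzᵢ/Kᵢ = 1.403.
Since ΣzᵢKᵢ < 1 the mixture is below its bubble point — single liquid phase.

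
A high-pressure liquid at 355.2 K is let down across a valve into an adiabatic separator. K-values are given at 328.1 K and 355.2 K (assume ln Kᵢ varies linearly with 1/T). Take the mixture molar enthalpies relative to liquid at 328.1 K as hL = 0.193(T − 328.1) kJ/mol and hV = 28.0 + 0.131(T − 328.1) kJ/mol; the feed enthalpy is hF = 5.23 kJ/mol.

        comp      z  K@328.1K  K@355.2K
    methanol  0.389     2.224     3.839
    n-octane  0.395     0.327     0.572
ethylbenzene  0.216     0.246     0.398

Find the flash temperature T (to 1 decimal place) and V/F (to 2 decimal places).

T = 332.6 K, V/F = 0.16

Adiabatic flash: solve Rachford–Rice at each trial T, then check hF = ψ·hV(T) + (1−ψ)·hL(T).
  T = 328.1 K: K = (2.224, 0.327, 0.246), RR gives ψ = 0.055, H_out = 1.545 kJ/mol
  T = 355.2 K: K = (3.839, 0.572, 0.398), RR gives ψ = 0.570, H_out = 20.240 kJ/mol
  T = 341.6 K: K = (2.951, 0.437, 0.316), RR gives ψ = 0.327, H_out = 11.494 kJ/mol
  T = 334.9 K: K = (2.572, 0.379, 0.280), RR gives ψ = 0.204, H_out = 6.936 kJ/mol
  T = 331.5 K: K = (2.393, 0.353, 0.262), RR gives ψ = 0.134, H_out = 4.377 kJ/mol
  T = 333.2 K: K = (2.481, 0.366, 0.271), RR gives ψ = 0.170, H_out = 5.685 kJ/mol
Linear interpolation between T = 331.5 (H_out = 4.377) and T = 333.2 (H_out = 5.685) on hF = 5.23 gives T ≈ 332.6 K, at which ψ = 0.16.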